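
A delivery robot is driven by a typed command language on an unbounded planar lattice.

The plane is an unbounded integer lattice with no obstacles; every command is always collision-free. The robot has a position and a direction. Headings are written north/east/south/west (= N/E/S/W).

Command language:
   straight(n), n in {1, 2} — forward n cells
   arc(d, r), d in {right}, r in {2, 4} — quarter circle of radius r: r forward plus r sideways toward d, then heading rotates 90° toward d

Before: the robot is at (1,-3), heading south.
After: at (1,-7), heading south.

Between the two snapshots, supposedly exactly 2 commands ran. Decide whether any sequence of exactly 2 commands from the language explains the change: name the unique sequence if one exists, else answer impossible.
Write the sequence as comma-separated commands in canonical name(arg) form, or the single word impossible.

key: still facing S at the end — nothing in the sequence rotates
begin: at (1,-3), heading south
step 1 (straight(2)): at (1,-5), heading south
step 2 (straight(2)): at (1,-7), heading south
uniquely the one of 16 2-step routes that fits.

straight(2), straight(2)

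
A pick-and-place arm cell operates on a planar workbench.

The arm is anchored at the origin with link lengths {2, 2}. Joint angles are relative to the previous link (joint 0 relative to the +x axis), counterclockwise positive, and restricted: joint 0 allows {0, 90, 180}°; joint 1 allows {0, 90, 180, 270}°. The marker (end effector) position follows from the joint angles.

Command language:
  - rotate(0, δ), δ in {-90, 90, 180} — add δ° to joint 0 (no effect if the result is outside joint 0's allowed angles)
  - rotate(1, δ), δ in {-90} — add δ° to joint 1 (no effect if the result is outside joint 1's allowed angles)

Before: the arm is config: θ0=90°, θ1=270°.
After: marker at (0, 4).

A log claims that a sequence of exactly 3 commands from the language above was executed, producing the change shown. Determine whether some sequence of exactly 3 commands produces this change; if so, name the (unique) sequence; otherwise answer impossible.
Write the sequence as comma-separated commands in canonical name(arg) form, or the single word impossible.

start: config: θ0=90°, θ1=270°
step 1 (rotate(1, -90)): config: θ0=90°, θ1=180°
step 2 (rotate(1, -90)): config: θ0=90°, θ1=90°
step 3 (rotate(1, -90)): config: θ0=90°, θ1=0°
no other 3-command option fits: unique.

rotate(1, -90), rotate(1, -90), rotate(1, -90)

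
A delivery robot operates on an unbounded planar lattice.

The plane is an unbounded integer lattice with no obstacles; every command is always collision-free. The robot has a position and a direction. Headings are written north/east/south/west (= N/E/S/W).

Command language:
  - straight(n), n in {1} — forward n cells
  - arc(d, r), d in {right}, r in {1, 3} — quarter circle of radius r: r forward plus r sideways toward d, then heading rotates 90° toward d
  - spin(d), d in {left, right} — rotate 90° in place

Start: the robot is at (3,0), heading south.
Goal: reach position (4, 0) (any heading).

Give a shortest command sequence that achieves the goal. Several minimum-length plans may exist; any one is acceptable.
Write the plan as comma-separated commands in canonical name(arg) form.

from: at (3,0), heading south
step 1 (spin(left)): at (3,0), heading east
step 2 (straight(1)): at (4,0), heading east
shorter routes all fall short; 2 is best.

spin(left), straight(1)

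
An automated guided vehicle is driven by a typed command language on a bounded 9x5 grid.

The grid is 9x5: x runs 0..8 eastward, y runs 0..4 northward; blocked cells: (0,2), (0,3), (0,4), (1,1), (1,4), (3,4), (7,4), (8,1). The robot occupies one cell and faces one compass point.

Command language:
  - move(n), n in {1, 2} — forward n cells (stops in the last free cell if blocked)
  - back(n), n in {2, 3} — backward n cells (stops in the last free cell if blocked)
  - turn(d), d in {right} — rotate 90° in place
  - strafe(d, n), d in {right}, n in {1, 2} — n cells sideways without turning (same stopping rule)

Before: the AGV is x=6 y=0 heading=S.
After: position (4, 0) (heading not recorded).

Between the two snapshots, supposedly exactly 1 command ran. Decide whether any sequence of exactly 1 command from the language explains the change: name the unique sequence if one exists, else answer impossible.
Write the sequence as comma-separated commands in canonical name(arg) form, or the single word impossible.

from: x=6 y=0 heading=S
[1] after strafe(right, 2): x=4 y=0 heading=S
all 7 alternatives checked — unique.

strafe(right, 2)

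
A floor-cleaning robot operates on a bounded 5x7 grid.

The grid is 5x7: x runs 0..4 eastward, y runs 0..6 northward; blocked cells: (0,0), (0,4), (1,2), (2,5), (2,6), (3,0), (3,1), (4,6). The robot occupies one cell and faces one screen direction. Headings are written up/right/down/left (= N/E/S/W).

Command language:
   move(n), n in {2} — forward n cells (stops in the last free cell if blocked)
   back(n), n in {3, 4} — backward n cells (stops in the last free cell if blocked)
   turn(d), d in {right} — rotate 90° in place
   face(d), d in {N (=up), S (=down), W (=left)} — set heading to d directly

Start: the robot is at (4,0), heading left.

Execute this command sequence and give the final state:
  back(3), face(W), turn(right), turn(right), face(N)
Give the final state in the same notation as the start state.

initial: at (4,0), heading left
step 1 (back(3)): at (4,0), heading left
step 2 (face(W)): at (4,0), heading left
step 3 (turn(right)): at (4,0), heading up
step 4 (turn(right)): at (4,0), heading right
step 5 (face(N)): at (4,0), heading up

at (4,0), heading up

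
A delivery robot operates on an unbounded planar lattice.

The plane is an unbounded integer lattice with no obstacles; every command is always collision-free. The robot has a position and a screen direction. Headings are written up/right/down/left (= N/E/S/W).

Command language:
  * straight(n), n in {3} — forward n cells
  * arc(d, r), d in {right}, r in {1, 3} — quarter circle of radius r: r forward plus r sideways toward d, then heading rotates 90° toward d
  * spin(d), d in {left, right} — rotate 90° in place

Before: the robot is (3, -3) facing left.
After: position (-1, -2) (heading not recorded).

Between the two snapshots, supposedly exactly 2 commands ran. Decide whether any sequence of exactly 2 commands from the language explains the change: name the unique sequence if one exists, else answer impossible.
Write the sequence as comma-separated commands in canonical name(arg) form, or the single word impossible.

key: running arc(right, 1) before straight(3) would end elsewhere — order is forced
from: (3, -3) facing left
step 1 (straight(3)): (0, -3) facing left
step 2 (arc(right, 1)): (-1, -2) facing up
no other 2-command option fits: unique.

straight(3), arc(right, 1)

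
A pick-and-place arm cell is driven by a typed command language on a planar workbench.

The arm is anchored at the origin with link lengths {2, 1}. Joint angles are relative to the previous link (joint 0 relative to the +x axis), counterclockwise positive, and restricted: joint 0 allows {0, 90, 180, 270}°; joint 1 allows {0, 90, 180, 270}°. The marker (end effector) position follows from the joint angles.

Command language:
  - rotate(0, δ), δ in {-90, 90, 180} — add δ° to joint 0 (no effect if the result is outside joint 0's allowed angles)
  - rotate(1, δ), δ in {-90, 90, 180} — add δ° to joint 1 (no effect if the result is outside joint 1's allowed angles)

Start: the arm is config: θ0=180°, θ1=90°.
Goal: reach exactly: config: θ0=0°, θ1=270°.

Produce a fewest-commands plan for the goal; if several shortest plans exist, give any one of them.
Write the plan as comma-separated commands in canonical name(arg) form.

from: config: θ0=180°, θ1=90°
t=1 rotate(1, 180) ⇒ config: θ0=180°, θ1=270°
t=2 rotate(0, 180) ⇒ config: θ0=0°, θ1=270°
minimal: 2 command(s), checked below 2.

rotate(1, 180), rotate(0, 180)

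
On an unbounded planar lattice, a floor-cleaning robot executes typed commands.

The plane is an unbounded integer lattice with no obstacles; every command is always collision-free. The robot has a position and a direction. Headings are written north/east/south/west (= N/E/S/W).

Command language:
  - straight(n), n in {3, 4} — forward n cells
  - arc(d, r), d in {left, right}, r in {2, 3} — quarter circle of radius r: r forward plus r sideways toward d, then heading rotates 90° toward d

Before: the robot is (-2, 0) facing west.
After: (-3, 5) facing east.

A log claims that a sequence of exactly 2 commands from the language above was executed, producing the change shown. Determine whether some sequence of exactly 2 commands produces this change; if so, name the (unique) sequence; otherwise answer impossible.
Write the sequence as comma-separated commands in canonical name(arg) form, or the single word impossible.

arc(right, 3), arc(right, 2)

key: cell and facing (now E) both changed — the 2 commands mix motion and turning
start: (-2, 0) facing west
1. arc(right, 3) → (-5, 3) facing north
2. arc(right, 2) → (-3, 5) facing east
uniquely the one of 36 2-step routes that fits.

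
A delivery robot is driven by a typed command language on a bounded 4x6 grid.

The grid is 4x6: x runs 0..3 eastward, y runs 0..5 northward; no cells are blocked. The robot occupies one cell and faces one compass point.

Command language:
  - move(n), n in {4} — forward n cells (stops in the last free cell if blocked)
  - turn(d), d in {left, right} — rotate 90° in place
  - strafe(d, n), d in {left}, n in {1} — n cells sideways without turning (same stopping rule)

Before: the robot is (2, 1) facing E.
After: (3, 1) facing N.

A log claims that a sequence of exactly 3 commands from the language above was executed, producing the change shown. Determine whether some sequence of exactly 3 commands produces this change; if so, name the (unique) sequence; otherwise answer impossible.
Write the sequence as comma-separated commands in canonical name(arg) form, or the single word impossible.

key: cell and facing (now N) both changed — the 3 commands mix motion and turning
start: (2, 1) facing E
1. move(4) → (3, 1) facing E
2. move(4) → (3, 1) facing E
3. turn(left) → (3, 1) facing N
all 64 alternatives checked — unique.

move(4), move(4), turn(left)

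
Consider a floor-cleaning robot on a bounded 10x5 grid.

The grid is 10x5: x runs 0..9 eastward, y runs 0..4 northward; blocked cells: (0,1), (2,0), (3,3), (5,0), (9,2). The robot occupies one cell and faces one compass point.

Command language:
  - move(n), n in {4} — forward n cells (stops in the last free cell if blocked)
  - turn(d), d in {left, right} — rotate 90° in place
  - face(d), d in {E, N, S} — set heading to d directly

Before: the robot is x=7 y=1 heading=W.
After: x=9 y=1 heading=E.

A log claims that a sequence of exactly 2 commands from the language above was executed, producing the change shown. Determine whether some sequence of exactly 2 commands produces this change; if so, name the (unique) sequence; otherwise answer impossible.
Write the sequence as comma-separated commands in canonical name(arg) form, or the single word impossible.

face(E), move(4)

key: running move(4) before face(E) would end elsewhere — order is forced
from: x=7 y=1 heading=W
t=1 face(E) ⇒ x=7 y=1 heading=E
t=2 move(4) ⇒ x=9 y=1 heading=E
no rival 2-sequence matches.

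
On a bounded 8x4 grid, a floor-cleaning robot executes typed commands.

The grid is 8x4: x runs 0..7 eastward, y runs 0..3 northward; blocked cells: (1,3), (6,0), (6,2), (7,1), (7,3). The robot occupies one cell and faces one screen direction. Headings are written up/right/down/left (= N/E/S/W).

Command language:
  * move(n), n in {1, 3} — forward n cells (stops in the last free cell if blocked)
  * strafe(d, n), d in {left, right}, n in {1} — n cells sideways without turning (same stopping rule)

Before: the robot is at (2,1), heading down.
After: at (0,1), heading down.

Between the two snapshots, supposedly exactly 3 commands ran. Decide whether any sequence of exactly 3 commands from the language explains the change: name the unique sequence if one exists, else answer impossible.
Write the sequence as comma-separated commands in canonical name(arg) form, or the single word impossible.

strafe(right, 1), strafe(right, 1), strafe(right, 1)

key: the third strafe(right, 1) runs into the grid edge before its full distance
begin: at (2,1), heading down
[1] after strafe(right, 1): at (1,1), heading down
[2] after strafe(right, 1): at (0,1), heading down
[3] after strafe(right, 1): at (0,1), heading down
all 64 alternatives checked — unique.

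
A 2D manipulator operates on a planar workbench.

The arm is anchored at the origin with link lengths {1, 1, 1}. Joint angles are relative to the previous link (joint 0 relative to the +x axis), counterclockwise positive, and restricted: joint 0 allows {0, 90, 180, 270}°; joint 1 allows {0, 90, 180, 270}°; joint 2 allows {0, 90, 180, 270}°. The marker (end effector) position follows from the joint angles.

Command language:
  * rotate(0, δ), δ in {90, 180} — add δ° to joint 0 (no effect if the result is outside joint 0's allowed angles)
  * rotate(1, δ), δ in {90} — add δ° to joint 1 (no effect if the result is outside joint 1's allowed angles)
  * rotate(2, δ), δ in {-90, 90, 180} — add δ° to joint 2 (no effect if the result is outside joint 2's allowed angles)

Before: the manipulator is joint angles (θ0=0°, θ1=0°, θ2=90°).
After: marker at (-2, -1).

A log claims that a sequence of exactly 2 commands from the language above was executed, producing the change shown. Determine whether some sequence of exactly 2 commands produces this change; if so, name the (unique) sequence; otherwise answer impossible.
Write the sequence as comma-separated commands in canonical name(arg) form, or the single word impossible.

rotate(0, 90), rotate(0, 90)

t0: joint angles (θ0=0°, θ1=0°, θ2=90°)
t=1 rotate(0, 90) ⇒ joint angles (θ0=90°, θ1=0°, θ2=90°)
t=2 rotate(0, 90) ⇒ joint angles (θ0=180°, θ1=0°, θ2=90°)
uniquely the one of 36 2-step routes that fits.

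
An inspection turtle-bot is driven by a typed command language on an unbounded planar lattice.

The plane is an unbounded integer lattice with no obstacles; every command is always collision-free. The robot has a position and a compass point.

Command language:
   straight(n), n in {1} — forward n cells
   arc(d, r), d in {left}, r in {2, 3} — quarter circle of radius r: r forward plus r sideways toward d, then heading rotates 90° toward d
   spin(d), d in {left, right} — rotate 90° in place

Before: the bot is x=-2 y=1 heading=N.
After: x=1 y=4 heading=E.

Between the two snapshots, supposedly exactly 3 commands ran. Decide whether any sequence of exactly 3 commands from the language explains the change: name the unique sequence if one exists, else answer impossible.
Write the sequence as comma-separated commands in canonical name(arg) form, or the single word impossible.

spin(right), arc(left, 3), spin(right)

key: cell and facing (now E) both changed — the 3 commands mix motion and turning
t0: x=-2 y=1 heading=N
step 1 (spin(right)): x=-2 y=1 heading=E
step 2 (arc(left, 3)): x=1 y=4 heading=N
step 3 (spin(right)): x=1 y=4 heading=E
all 125 alternatives checked — unique.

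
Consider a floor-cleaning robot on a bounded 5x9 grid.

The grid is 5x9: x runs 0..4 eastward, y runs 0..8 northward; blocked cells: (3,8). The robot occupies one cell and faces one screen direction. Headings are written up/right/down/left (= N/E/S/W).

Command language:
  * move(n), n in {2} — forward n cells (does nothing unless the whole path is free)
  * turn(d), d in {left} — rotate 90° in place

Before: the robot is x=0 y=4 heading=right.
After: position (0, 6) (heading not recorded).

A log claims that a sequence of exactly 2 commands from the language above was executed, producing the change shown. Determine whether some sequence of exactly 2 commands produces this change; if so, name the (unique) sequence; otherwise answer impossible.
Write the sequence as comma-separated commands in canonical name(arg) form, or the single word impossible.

key: order matters: swapping turn(left) and move(2) lands elsewhere
from: x=0 y=4 heading=right
[1] after turn(left): x=0 y=4 heading=up
[2] after move(2): x=0 y=6 heading=up
no rival 2-sequence matches.

turn(left), move(2)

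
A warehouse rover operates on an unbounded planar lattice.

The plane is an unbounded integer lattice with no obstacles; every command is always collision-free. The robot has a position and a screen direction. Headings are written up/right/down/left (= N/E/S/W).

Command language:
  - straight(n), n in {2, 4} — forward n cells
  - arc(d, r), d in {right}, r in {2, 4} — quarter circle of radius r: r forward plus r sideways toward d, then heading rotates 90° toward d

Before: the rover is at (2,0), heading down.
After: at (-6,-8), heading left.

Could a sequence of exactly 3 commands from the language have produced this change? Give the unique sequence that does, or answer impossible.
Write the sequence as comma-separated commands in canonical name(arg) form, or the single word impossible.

straight(4), arc(right, 4), straight(4)

key: cell and facing (now W) both changed — the 3 commands mix motion and turning
start: at (2,0), heading down
[1] after straight(4): at (2,-4), heading down
[2] after arc(right, 4): at (-2,-8), heading left
[3] after straight(4): at (-6,-8), heading left
all 64 alternatives checked — unique.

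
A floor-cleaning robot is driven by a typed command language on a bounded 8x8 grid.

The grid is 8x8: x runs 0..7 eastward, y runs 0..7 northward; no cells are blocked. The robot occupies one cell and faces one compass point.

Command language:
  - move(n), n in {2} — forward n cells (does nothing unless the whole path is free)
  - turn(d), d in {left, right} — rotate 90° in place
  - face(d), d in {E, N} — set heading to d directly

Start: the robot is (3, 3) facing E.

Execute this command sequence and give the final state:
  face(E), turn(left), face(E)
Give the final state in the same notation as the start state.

start: (3, 3) facing E
[1] after face(E): (3, 3) facing E
[2] after turn(left): (3, 3) facing N
[3] after face(E): (3, 3) facing E

(3, 3) facing E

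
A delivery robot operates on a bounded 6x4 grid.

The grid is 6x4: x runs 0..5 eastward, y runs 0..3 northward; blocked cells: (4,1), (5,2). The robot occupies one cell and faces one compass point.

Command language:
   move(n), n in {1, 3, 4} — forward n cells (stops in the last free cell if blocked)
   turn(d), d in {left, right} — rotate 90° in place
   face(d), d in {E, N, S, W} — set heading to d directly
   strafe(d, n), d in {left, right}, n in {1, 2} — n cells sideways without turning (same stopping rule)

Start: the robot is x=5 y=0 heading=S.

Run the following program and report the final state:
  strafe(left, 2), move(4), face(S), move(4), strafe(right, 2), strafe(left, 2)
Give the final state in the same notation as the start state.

start: x=5 y=0 heading=S
[1] after strafe(left, 2): x=5 y=0 heading=S
[2] after move(4): x=5 y=0 heading=S
[3] after face(S): x=5 y=0 heading=S
[4] after move(4): x=5 y=0 heading=S
[5] after strafe(right, 2): x=3 y=0 heading=S
[6] after strafe(left, 2): x=5 y=0 heading=S

x=5 y=0 heading=S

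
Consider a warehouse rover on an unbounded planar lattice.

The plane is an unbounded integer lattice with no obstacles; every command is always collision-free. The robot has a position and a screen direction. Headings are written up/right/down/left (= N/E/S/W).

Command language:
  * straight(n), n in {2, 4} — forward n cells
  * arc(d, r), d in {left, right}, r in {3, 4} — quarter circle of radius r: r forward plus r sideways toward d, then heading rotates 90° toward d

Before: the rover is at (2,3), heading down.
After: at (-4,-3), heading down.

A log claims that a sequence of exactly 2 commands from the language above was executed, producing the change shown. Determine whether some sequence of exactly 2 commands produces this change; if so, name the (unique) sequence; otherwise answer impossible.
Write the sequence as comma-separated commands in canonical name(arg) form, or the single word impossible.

arc(right, 3), arc(left, 3)

key: order matters: swapping arc(right, 3) and arc(left, 3) lands elsewhere
start: at (2,3), heading down
[1] after arc(right, 3): at (-1,0), heading left
[2] after arc(left, 3): at (-4,-3), heading down
all 36 alternatives checked — unique.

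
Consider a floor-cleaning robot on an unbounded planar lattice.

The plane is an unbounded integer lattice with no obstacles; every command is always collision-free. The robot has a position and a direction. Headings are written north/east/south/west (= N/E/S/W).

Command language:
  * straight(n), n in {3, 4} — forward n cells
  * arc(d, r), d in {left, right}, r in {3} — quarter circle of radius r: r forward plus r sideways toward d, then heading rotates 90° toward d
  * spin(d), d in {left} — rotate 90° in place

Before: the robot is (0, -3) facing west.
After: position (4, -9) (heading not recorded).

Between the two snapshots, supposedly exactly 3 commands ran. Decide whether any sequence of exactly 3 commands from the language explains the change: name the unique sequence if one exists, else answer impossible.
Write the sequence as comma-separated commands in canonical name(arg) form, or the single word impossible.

key: running straight(4) before arc(left, 3) would end elsewhere — order is forced
initial: (0, -3) facing west
step 1 (arc(left, 3)): (-3, -6) facing south
step 2 (arc(left, 3)): (0, -9) facing east
step 3 (straight(4)): (4, -9) facing east
no other 3-command option fits: unique.

arc(left, 3), arc(left, 3), straight(4)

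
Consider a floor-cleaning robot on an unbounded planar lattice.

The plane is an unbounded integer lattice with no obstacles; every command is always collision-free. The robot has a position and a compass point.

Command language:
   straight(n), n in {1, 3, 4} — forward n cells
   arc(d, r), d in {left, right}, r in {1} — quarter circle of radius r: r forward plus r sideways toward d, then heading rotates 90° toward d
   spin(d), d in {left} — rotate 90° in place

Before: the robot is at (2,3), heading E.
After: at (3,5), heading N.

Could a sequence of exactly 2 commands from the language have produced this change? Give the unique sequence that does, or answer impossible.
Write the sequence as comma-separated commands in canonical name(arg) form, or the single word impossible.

arc(left, 1), straight(1)

key: cell and facing (now N) both changed — the 2 commands mix motion and turning
initial: at (2,3), heading E
t=1 arc(left, 1) ⇒ at (3,4), heading N
t=2 straight(1) ⇒ at (3,5), heading N
uniquely the one of 36 2-step routes that fits.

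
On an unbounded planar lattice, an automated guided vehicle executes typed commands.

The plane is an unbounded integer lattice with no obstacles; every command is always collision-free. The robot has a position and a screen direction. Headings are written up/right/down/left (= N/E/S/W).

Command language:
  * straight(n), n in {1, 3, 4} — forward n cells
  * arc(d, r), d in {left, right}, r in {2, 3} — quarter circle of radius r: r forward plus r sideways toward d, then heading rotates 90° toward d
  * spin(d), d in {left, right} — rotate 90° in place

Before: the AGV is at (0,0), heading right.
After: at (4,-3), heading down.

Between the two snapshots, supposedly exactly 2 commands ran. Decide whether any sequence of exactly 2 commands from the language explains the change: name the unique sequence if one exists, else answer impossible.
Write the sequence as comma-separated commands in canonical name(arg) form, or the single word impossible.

straight(1), arc(right, 3)

key: running arc(right, 3) before straight(1) would end elsewhere — order is forced
from: at (0,0), heading right
1. straight(1) → at (1,0), heading right
2. arc(right, 3) → at (4,-3), heading down
all 81 alternatives checked — unique.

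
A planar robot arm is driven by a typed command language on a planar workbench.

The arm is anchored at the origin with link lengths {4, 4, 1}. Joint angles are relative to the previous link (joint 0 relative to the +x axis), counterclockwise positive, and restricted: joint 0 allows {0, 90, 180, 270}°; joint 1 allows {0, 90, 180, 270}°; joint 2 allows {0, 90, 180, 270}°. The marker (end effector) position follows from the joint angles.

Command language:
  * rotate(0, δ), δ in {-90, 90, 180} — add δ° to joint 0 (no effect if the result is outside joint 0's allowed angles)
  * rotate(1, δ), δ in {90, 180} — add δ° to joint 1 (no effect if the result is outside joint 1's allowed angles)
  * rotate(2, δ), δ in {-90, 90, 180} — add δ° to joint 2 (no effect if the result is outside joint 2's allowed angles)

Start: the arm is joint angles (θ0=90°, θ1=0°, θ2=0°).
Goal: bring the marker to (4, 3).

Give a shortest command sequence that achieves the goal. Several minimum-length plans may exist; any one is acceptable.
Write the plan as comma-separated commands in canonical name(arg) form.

from: joint angles (θ0=90°, θ1=0°, θ2=0°)
step 1 (rotate(1, 90)): joint angles (θ0=90°, θ1=90°, θ2=0°)
step 2 (rotate(1, 180)): joint angles (θ0=90°, θ1=270°, θ2=0°)
step 3 (rotate(2, -90)): joint angles (θ0=90°, θ1=270°, θ2=270°)
nothing shorter than 3 reaches the goal.

rotate(1, 90), rotate(1, 180), rotate(2, -90)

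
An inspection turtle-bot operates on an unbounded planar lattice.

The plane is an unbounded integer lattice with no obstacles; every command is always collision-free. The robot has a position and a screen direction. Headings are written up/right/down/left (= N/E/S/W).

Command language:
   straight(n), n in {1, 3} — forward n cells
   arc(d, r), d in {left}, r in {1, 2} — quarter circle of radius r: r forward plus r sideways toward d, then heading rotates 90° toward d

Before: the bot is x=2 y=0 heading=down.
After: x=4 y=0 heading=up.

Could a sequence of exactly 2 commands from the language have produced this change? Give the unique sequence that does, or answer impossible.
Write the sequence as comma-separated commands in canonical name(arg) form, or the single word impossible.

key: cell and facing (now N) both changed — the 2 commands mix motion and turning
start: x=2 y=0 heading=down
t=1 arc(left, 1) ⇒ x=3 y=-1 heading=right
t=2 arc(left, 1) ⇒ x=4 y=0 heading=up
no rival 2-sequence matches.

arc(left, 1), arc(left, 1)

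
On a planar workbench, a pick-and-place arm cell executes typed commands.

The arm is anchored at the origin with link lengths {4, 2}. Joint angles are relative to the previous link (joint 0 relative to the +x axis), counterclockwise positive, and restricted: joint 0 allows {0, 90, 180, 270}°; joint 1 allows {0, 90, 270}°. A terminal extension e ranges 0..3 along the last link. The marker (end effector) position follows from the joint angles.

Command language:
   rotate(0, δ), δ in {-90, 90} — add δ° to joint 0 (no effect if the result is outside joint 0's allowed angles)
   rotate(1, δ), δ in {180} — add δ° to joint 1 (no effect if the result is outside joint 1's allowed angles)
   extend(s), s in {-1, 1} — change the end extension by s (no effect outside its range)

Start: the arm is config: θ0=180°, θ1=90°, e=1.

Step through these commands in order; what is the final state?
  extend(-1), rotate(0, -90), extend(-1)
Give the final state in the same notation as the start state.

config: θ0=90°, θ1=90°, e=0

begin: config: θ0=180°, θ1=90°, e=1
t=1 extend(-1) ⇒ config: θ0=180°, θ1=90°, e=0
t=2 rotate(0, -90) ⇒ config: θ0=90°, θ1=90°, e=0
t=3 extend(-1) ⇒ config: θ0=90°, θ1=90°, e=0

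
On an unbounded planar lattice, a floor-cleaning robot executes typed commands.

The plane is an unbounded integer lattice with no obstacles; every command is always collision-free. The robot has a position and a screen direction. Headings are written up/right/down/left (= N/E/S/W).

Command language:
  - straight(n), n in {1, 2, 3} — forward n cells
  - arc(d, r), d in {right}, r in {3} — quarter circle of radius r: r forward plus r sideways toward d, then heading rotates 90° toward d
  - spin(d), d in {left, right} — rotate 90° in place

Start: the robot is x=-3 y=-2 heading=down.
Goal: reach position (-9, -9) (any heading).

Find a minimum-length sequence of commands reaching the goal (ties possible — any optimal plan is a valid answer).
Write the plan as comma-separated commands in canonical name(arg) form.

start: x=-3 y=-2 heading=down
[1] after straight(1): x=-3 y=-3 heading=down
[2] after straight(3): x=-3 y=-6 heading=down
[3] after arc(right, 3): x=-6 y=-9 heading=left
[4] after straight(3): x=-9 y=-9 heading=left
minimal: 4 command(s), checked below 4.

straight(1), straight(3), arc(right, 3), straight(3)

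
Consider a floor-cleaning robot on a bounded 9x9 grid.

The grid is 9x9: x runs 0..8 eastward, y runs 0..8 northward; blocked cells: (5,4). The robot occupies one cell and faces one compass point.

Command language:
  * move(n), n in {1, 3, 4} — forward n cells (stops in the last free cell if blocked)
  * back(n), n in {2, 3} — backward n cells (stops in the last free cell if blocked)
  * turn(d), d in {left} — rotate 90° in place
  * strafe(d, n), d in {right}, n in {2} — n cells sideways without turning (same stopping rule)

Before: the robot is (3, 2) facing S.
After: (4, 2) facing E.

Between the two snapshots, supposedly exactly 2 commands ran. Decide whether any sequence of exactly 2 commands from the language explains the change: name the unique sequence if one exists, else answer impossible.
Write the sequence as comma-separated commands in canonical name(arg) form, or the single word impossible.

turn(left), move(1)

key: cell and facing (now E) both changed — the 2 commands mix motion and turning
t0: (3, 2) facing S
step 1 (turn(left)): (3, 2) facing E
step 2 (move(1)): (4, 2) facing E
no other 2-command option fits: unique.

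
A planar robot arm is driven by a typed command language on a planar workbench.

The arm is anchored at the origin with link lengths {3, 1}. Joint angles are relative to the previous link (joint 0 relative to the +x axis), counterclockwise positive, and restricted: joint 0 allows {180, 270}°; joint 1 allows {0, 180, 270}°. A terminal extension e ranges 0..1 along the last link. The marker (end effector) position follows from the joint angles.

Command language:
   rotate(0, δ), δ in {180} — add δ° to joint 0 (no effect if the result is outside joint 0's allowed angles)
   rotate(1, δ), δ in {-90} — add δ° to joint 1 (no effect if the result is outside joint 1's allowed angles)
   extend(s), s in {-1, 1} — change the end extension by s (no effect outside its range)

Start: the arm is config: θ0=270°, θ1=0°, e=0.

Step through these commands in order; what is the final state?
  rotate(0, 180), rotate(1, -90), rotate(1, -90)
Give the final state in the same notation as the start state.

from: config: θ0=270°, θ1=0°, e=0
1. rotate(0, 180) → config: θ0=270°, θ1=0°, e=0
2. rotate(1, -90) → config: θ0=270°, θ1=270°, e=0
3. rotate(1, -90) → config: θ0=270°, θ1=180°, e=0

config: θ0=270°, θ1=180°, e=0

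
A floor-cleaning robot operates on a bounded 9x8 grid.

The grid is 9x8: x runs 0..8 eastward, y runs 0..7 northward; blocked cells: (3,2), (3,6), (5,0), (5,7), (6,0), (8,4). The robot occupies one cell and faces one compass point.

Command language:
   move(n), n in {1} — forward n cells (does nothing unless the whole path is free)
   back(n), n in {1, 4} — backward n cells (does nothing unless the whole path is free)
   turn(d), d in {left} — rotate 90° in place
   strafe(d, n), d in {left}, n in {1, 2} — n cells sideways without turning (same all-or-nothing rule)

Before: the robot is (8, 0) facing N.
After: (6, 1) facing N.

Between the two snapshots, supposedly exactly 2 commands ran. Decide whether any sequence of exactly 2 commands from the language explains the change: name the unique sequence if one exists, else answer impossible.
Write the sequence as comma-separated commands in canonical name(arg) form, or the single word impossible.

key: running strafe(left, 2) before move(1) would end elsewhere — order is forced
start: (8, 0) facing N
[1] after move(1): (8, 1) facing N
[2] after strafe(left, 2): (6, 1) facing N
all 36 alternatives checked — unique.

move(1), strafe(left, 2)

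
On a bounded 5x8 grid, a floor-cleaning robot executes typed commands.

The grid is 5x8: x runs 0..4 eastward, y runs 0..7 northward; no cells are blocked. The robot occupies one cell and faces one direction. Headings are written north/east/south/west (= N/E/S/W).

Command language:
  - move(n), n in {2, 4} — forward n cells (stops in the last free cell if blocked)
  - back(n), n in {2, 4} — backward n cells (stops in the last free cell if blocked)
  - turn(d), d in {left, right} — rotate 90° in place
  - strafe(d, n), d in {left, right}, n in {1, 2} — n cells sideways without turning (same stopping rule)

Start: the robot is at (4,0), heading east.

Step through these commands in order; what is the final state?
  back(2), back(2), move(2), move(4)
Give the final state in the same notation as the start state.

at (4,0), heading east

initial: at (4,0), heading east
[1] after back(2): at (2,0), heading east
[2] after back(2): at (0,0), heading east
[3] after move(2): at (2,0), heading east
[4] after move(4): at (4,0), heading east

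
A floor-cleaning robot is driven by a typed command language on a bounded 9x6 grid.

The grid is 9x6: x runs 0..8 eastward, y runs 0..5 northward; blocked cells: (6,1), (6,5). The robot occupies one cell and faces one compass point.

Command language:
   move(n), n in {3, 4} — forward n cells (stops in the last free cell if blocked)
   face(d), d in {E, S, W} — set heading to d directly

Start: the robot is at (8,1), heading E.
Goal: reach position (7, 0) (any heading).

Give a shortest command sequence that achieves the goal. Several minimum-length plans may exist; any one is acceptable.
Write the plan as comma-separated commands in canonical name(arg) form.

face(W), move(4), face(S), move(4)

begin: at (8,1), heading E
[1] after face(W): at (8,1), heading W
[2] after move(4): at (7,1), heading W
[3] after face(S): at (7,1), heading S
[4] after move(4): at (7,0), heading S
shorter routes all fall short; 4 is best.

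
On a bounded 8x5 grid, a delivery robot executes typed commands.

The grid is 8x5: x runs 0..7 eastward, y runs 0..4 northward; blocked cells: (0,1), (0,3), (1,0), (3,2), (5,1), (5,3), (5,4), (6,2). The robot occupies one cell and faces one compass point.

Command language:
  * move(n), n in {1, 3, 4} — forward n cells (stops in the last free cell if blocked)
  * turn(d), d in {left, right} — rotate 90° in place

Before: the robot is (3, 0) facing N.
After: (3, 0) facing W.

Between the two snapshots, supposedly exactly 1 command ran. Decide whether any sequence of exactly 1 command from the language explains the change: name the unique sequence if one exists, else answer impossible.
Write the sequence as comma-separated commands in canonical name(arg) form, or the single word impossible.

turn(left)

key: parked at (3,0) the whole time — nothing moves the robot
begin: (3, 0) facing N
[1] after turn(left): (3, 0) facing W
uniquely the one of 5 1-step routes that fits.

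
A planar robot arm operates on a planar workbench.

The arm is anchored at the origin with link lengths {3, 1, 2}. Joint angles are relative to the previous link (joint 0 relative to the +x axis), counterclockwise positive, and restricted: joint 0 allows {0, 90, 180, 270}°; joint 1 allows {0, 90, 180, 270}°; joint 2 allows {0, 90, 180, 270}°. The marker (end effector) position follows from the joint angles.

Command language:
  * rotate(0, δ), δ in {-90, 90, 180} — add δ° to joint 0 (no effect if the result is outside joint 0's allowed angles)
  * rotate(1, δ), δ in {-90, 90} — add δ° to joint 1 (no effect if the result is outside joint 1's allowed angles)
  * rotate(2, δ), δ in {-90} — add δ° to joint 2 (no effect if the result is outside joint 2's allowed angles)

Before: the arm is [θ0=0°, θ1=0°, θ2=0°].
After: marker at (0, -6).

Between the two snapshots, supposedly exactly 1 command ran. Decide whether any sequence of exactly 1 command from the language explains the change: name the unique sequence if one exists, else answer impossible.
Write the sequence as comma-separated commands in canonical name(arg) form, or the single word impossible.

initial: [θ0=0°, θ1=0°, θ2=0°]
1. rotate(0, -90) → [θ0=270°, θ1=0°, θ2=0°]
no other 1-command option fits: unique.

rotate(0, -90)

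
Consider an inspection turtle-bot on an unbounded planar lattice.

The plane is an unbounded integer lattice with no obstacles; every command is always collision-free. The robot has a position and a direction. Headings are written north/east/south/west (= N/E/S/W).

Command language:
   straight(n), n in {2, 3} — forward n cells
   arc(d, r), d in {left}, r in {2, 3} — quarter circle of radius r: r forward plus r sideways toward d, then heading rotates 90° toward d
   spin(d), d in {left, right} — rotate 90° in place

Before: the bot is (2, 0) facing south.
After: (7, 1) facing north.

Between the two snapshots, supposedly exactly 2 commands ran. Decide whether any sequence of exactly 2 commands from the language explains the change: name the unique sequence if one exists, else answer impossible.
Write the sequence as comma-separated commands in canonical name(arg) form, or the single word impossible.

key: running arc(left, 3) before arc(left, 2) would end elsewhere — order is forced
initial: (2, 0) facing south
t=1 arc(left, 2) ⇒ (4, -2) facing east
t=2 arc(left, 3) ⇒ (7, 1) facing north
all 36 alternatives checked — unique.

arc(left, 2), arc(left, 3)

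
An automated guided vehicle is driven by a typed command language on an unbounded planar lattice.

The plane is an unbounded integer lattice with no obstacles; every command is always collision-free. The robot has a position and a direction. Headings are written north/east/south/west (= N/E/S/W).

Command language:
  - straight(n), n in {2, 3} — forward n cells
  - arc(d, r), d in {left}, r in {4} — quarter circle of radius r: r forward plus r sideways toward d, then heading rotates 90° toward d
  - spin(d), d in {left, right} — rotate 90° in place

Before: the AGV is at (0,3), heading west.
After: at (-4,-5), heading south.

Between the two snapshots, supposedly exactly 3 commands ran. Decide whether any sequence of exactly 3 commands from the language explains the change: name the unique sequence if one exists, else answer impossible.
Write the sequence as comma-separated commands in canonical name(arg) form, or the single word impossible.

arc(left, 4), straight(2), straight(2)

key: running straight(2) before arc(left, 4) would end elsewhere — order is forced
from: at (0,3), heading west
t=1 arc(left, 4) ⇒ at (-4,-1), heading south
t=2 straight(2) ⇒ at (-4,-3), heading south
t=3 straight(2) ⇒ at (-4,-5), heading south
no other 3-command option fits: unique.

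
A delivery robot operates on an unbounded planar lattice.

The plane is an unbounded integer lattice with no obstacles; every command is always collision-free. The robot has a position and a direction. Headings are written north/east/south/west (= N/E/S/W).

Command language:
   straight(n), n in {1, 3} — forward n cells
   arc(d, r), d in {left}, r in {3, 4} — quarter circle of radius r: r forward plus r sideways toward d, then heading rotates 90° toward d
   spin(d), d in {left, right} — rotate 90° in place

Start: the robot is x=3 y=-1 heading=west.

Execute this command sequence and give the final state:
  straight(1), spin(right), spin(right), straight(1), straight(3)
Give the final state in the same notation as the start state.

x=6 y=-1 heading=east

start: x=3 y=-1 heading=west
1. straight(1) → x=2 y=-1 heading=west
2. spin(right) → x=2 y=-1 heading=north
3. spin(right) → x=2 y=-1 heading=east
4. straight(1) → x=3 y=-1 heading=east
5. straight(3) → x=6 y=-1 heading=east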